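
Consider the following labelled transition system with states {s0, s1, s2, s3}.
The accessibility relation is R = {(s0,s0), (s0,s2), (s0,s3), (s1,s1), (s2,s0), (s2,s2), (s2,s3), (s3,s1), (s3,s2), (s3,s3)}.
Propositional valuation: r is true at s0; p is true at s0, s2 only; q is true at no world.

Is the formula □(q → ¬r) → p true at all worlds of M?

Recall that □ψ holds at a world iff ψ holds at every accessible world, and ◇ψ holds iff ψ holds at some accessible world.
Let φ = □(q → ¬r) → p. Evaluate φ at each world:
  s0 (successors {s0, s2, s3}): φ is true.
  s1 (successors {s1}): φ is false.
  s2 (successors {s0, s2, s3}): φ is true.
  s3 (successors {s1, s2, s3}): φ is false.
Detail at s1 (counterexample):
  At s1: □(q → ¬r) is true, p is false, so □(q → ¬r) → p is false.
    At s1: □(q → ¬r) requires q → ¬r at every successor {s1}.
      At s1: q → ¬r is true.
    So □(q → ¬r) is true at s1.

No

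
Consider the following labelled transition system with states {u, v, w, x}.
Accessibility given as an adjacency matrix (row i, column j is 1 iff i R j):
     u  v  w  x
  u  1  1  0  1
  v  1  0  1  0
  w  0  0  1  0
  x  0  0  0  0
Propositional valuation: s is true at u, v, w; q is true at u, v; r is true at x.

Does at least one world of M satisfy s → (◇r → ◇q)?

Let φ = s → (◇r → ◇q). Evaluate φ at each world:
  u (successors {u, v, x}): φ is true.
  v (successors {u, w}): φ is true.
  w (successors {w}): φ is true.
  x (successors ∅): φ is true.
Detail at u (witness):
  At u: s is true, ◇r → ◇q is true, so s → (◇r → ◇q) is true.
    At u: ◇r is true, ◇q is true, so ◇r → ◇q is true.
      At u: ◇r requires r at some successor in {u, v, x}.
        r holds at x, so ◇r is true at u.
      At u: ◇q requires q at some successor in {u, v, x}.
        q holds at u, so ◇q is true at u.

Yes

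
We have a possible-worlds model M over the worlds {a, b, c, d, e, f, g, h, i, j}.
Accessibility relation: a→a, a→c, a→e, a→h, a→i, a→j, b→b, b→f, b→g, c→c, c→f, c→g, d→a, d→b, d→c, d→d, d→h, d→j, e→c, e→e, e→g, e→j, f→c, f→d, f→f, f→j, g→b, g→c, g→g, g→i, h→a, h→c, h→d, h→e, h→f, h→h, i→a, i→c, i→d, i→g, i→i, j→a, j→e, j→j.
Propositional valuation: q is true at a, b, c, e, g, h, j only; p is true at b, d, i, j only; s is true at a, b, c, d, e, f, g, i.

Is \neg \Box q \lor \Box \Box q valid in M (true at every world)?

Let φ = \neg \Box q \lor \Box \Box q. Evaluate φ at each world:
  a (successors {a, c, e, h, i, j}): φ is true.
  b (successors {b, f, g}): φ is true.
  c (successors {c, f, g}): φ is true.
  d (successors {a, b, c, d, h, j}): φ is true.
  e (successors {c, e, g, j}): φ is false.
  f (successors {c, d, f, j}): φ is true.
  g (successors {b, c, g, i}): φ is true.
  h (successors {a, c, d, e, f, h}): φ is true.
  i (successors {a, c, d, g, i}): φ is true.
  j (successors {a, e, j}): φ is false.
Detail at e (counterexample):
  At e: \neg \Box q is false, \Box \Box q is false, so \neg \Box q \lor \Box \Box q is false.
    At e: \Box q is true, so \neg \Box q is false.
      At e: \Box q requires q at every successor {c, e, g, j}.
        At c: q is true.
        At e: q is true.
        At g: q is true.
        At j: q is true.
      So \Box q is true at e.
    At e: \Box \Box q requires \Box q at every successor {c, e, g, j}.
      \Box q fails at c, so \Box \Box q is false at e.

No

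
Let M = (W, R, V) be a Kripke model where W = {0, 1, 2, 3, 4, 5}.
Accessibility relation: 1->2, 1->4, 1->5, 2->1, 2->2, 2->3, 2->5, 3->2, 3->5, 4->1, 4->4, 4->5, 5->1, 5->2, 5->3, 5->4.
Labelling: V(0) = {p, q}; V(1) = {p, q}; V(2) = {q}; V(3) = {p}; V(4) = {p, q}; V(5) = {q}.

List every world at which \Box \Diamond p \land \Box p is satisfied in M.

Let φ = \Box \Diamond p \land \Box p. Evaluate φ at each world:
  0 (successors ∅): φ is true.
  1 (successors {2, 4, 5}): φ is false.
  2 (successors {1, 2, 3, 5}): φ is false.
  3 (successors {2, 5}): φ is false.
  4 (successors {1, 4, 5}): φ is false.
  5 (successors {1, 2, 3, 4}): φ is false.
For instance, at 3:
  At 3: \Box \Diamond p is true, \Box p is false, so \Box \Diamond p \land \Box p is false.
    At 3: \Box \Diamond p requires \Diamond p at every successor {2, 5}.
      At 2: \Diamond p is true.
      At 5: \Diamond p is true.
    So \Box \Diamond p is true at 3.
    At 3: \Box p requires p at every successor {2, 5}.
      p fails at 2, so \Box p is false at 3.
Satisfying worlds: {0}

0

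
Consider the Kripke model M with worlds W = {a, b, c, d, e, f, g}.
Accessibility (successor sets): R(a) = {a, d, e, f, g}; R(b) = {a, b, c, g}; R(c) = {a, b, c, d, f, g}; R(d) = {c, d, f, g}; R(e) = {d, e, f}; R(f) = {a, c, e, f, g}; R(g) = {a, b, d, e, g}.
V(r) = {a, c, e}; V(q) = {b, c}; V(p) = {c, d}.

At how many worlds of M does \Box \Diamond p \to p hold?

2

Let φ = \Box \Diamond p \to p. Evaluate φ at each world:
  a (successors {a, d, e, f, g}): φ is false.
  b (successors {a, b, c, g}): φ is false.
  c (successors {a, b, c, d, f, g}): φ is true.
  d (successors {c, d, f, g}): φ is true.
  e (successors {d, e, f}): φ is false.
  f (successors {a, c, e, f, g}): φ is false.
  g (successors {a, b, d, e, g}): φ is false.
For instance, at f:
  At f: \Box \Diamond p is true, p is false, so \Box \Diamond p \to p is false.
    At f: \Box \Diamond p requires \Diamond p at every successor {a, c, e, f, g}.
      At a: \Diamond p is true.
      At c: \Diamond p is true.
      At e: \Diamond p is true.
      At f: \Diamond p is true.
      At g: \Diamond p is true.
    So \Box \Diamond p is true at f.
Satisfying worlds: {c, d}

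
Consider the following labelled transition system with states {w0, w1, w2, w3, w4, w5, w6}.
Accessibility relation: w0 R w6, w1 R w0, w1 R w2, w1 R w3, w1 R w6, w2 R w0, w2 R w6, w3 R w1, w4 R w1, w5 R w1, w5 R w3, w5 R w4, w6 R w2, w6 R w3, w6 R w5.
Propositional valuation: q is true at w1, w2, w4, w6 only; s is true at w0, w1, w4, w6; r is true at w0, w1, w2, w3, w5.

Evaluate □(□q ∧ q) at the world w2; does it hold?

No

At w2: □(□q ∧ q) requires □q ∧ q at every successor {w0, w6}.
  □q ∧ q fails at w0, so □(□q ∧ q) is false at w2.
    At w0: □q is true, q is false, so □q ∧ q is false.
      At w0: □q requires q at every successor {w6}.
        At w6: q is true.
      So □q is true at w0.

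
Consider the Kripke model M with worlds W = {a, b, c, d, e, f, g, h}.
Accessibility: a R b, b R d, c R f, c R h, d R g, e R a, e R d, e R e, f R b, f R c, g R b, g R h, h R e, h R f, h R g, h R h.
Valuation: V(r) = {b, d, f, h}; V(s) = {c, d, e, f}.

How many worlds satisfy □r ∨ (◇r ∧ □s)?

4

Let φ = □r ∨ (◇r ∧ □s). Evaluate φ at each world:
  a (successors {b}): φ is true.
  b (successors {d}): φ is true.
  c (successors {f, h}): φ is true.
  d (successors {g}): φ is false.
  e (successors {a, d, e}): φ is false.
  f (successors {b, c}): φ is false.
  g (successors {b, h}): φ is true.
  h (successors {e, f, g, h}): φ is false.
For instance, at f:
  At f: □r is false, ◇r ∧ □s is false, so □r ∨ (◇r ∧ □s) is false.
    At f: □r requires r at every successor {b, c}.
      r fails at c, so □r is false at f.
    At f: ◇r is true, □s is false, so ◇r ∧ □s is false.
      At f: ◇r requires r at some successor in {b, c}.
        r holds at b, so ◇r is true at f.
      At f: □s requires s at every successor {b, c}.
        s fails at b, so □s is false at f.
Satisfying worlds: {a, b, c, g}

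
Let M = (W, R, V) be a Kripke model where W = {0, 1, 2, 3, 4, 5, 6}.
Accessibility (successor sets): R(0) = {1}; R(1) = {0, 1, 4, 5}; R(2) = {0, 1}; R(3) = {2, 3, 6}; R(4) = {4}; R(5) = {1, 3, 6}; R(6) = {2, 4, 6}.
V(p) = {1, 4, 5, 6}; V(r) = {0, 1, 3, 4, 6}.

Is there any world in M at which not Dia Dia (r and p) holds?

No

Recall that Dia ψ holds at a world iff ψ holds at some accessible world.
Let φ = not Dia Dia (r and p). Evaluate φ at each world:
  0 (successors {1}): φ is false.
  1 (successors {0, 1, 4, 5}): φ is false.
  2 (successors {0, 1}): φ is false.
  3 (successors {2, 3, 6}): φ is false.
  4 (successors {4}): φ is false.
  5 (successors {1, 3, 6}): φ is false.
  6 (successors {2, 4, 6}): φ is false.
For instance, at 1:
  At 1: Dia Dia (r and p) is true, so not Dia Dia (r and p) is false.
    At 1: Dia Dia (r and p) requires Dia (r and p) at some successor in {0, 1, 4, 5}.
      Dia (r and p) holds at 0, so Dia Dia (r and p) is true at 1.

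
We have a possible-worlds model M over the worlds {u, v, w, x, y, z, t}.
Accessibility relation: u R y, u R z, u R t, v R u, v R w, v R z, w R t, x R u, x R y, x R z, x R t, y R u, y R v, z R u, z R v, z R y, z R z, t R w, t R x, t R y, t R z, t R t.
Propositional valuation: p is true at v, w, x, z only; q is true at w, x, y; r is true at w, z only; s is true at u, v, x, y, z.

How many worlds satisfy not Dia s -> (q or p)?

7

Let φ = not Dia s -> (q or p). Evaluate φ at each world:
  u (successors {y, z, t}): φ is true.
  v (successors {u, w, z}): φ is true.
  w (successors {t}): φ is true.
  x (successors {u, y, z, t}): φ is true.
  y (successors {u, v}): φ is true.
  z (successors {u, v, y, z}): φ is true.
  t (successors {w, x, y, z, t}): φ is true.
For instance, at v:
  At v: not Dia s is false, q or p is true, so not Dia s -> (q or p) is true.
    At v: Dia s is true, so not Dia s is false.
      At v: Dia s requires s at some successor in {u, w, z}.
        s holds at u, so Dia s is true at v.
Satisfying worlds: {u, v, w, x, y, z, t}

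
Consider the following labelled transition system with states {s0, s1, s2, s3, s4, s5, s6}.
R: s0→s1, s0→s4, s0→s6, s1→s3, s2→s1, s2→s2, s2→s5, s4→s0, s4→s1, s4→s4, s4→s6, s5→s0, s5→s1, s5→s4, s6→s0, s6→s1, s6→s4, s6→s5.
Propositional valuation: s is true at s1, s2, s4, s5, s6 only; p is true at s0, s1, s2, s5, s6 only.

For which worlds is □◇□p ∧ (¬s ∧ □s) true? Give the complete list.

Let φ = □◇□p ∧ (¬s ∧ □s). Evaluate φ at each world:
  s0 (successors {s1, s4, s6}): φ is false.
  s1 (successors {s3}): φ is false.
  s2 (successors {s1, s2, s5}): φ is false.
  s3 (successors ∅): φ is true.
  s4 (successors {s0, s1, s4, s6}): φ is false.
  s5 (successors {s0, s1, s4}): φ is false.
  s6 (successors {s0, s1, s4, s5}): φ is false.
For instance, at s4:
  At s4: □◇□p is false, ¬s ∧ □s is false, so □◇□p ∧ (¬s ∧ □s) is false.
    At s4: □◇□p requires ◇□p at every successor {s0, s1, s4, s6}.
      ◇□p fails at s0, so □◇□p is false at s4.
    At s4: ¬s is false, □s is false, so ¬s ∧ □s is false.
      At s4: □s requires s at every successor {s0, s1, s4, s6}.
        s fails at s0, so □s is false at s4.
Satisfying worlds: {s3}

s3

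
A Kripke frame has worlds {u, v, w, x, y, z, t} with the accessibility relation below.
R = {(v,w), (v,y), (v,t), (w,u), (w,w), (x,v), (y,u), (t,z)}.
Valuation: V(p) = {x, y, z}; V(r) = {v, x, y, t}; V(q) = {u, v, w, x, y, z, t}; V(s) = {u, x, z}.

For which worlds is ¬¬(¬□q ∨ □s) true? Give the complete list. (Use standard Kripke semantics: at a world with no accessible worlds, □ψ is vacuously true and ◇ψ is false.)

u, y, z, t

Recall that □ψ holds at a world iff ψ holds at every accessible world, and ◇ψ holds iff ψ holds at some accessible world.
Let φ = ¬¬(¬□q ∨ □s). Evaluate φ at each world:
  u (successors ∅): φ is true.
  v (successors {w, y, t}): φ is false.
  w (successors {u, w}): φ is false.
  x (successors {v}): φ is false.
  y (successors {u}): φ is true.
  z (successors ∅): φ is true.
  t (successors {z}): φ is true.
For instance, at w:
  At w: ¬(¬□q ∨ □s) is true, so ¬¬(¬□q ∨ □s) is false.
    At w: ¬□q ∨ □s is false, so ¬(¬□q ∨ □s) is true.
      At w: ¬□q is false, □s is false, so ¬□q ∨ □s is false.
Satisfying worlds: {u, y, z, t}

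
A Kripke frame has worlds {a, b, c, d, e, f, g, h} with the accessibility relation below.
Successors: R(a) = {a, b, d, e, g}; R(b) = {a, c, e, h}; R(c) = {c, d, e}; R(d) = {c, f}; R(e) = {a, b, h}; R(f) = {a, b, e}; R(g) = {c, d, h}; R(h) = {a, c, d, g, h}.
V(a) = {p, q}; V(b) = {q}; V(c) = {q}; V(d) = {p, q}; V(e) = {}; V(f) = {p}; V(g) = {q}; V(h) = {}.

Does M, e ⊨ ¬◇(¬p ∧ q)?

No

Recall that ◇ψ holds at a world iff ψ holds at some accessible world.
At e: ◇(¬p ∧ q) is true, so ¬◇(¬p ∧ q) is false.
  At e: ◇(¬p ∧ q) requires ¬p ∧ q at some successor in {a, b, h}.
    ¬p ∧ q holds at b, so ◇(¬p ∧ q) is true at e.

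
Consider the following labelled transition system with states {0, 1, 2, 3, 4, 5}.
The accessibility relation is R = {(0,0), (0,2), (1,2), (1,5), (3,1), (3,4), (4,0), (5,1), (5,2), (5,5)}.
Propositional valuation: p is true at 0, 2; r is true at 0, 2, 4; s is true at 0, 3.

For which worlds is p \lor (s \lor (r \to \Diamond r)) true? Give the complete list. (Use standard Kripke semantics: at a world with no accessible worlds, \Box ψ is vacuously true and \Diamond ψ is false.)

0, 1, 2, 3, 4, 5

Recall that \Diamond ψ holds at a world iff ψ holds at some accessible world.
Let φ = p \lor (s \lor (r \to \Diamond r)). Evaluate φ at each world:
  0 (successors {0, 2}): φ is true.
  1 (successors {2, 5}): φ is true.
  2 (successors ∅): φ is true.
  3 (successors {1, 4}): φ is true.
  4 (successors {0}): φ is true.
  5 (successors {1, 2, 5}): φ is true.
For instance, at 5:
  At 5: p is false, s \lor (r \to \Diamond r) is true, so p \lor (s \lor (r \to \Diamond r)) is true.
    At 5: s is false, r \to \Diamond r is true, so s \lor (r \to \Diamond r) is true.
      At 5: r is false, \Diamond r is true, so r \to \Diamond r is true.
Satisfying worlds: {0, 1, 2, 3, 4, 5}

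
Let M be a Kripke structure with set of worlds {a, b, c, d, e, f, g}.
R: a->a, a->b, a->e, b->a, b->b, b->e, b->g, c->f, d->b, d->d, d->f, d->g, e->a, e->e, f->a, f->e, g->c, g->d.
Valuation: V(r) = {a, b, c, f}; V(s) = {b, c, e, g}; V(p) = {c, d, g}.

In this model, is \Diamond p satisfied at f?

No

At f: \Diamond p requires p at some successor in {a, e}.
  At a: p is false.
  At e: p is false.
So \Diamond p is false at f.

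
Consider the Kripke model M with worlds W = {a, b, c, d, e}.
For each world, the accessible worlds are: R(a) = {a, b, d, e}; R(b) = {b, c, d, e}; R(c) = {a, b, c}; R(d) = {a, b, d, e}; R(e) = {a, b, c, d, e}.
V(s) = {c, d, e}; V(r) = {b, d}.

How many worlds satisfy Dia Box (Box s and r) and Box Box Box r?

0

Let φ = Dia Box (Box s and r) and Box Box Box r. Evaluate φ at each world:
  a (successors {a, b, d, e}): φ is false.
  b (successors {b, c, d, e}): φ is false.
  c (successors {a, b, c}): φ is false.
  d (successors {a, b, d, e}): φ is false.
  e (successors {a, b, c, d, e}): φ is false.
For instance, at e:
  At e: Dia Box (Box s and r) is false, Box Box Box r is false, so Dia Box (Box s and r) and Box Box Box r is false.
    At e: Dia Box (Box s and r) requires Box (Box s and r) at some successor in {a, b, c, d, e}.
      At a: Box (Box s and r) is false.
      At b: Box (Box s and r) is false.
      At c: Box (Box s and r) is false.
      At d: Box (Box s and r) is false.
      At e: Box (Box s and r) is false.
    So Dia Box (Box s and r) is false at e.
    At e: Box Box Box r requires Box Box r at every successor {a, b, c, d, e}.
      Box Box r fails at a, so Box Box Box r is false at e.
Satisfying worlds: none.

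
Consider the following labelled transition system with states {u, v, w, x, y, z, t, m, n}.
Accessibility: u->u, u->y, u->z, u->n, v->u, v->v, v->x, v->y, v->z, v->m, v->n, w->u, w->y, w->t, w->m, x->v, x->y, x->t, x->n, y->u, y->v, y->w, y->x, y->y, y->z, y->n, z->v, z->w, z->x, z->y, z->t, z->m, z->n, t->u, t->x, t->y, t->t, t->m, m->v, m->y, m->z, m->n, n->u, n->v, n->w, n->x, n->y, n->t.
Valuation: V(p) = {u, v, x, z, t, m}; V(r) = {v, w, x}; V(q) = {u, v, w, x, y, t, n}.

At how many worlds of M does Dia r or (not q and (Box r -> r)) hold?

7

Let φ = Dia r or (not q and (Box r -> r)). Evaluate φ at each world:
  u (successors {u, y, z, n}): φ is false.
  v (successors {u, v, x, y, z, m, n}): φ is true.
  w (successors {u, y, t, m}): φ is false.
  x (successors {v, y, t, n}): φ is true.
  y (successors {u, v, w, x, y, z, n}): φ is true.
  z (successors {v, w, x, y, t, m, n}): φ is true.
  t (successors {u, x, y, t, m}): φ is true.
  m (successors {v, y, z, n}): φ is true.
  n (successors {u, v, w, x, y, t}): φ is true.
For instance, at u:
  At u: Dia r is false, not q and (Box r -> r) is false, so Dia r or (not q and (Box r -> r)) is false.
    At u: Dia r requires r at some successor in {u, y, z, n}.
      At u: r is false.
      At y: r is false.
      At z: r is false.
      At n: r is false.
    So Dia r is false at u.
    At u: not q is false, Box r -> r is true, so not q and (Box r -> r) is false.
      At u: Box r is false, r is false, so Box r -> r is true.
Satisfying worlds: {v, x, y, z, t, m, n}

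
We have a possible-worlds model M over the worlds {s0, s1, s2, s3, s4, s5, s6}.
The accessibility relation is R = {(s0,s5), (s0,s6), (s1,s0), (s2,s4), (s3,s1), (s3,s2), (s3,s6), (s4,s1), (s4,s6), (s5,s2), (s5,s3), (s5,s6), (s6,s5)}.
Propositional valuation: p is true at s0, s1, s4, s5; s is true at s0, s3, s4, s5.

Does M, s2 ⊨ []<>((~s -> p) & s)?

No

At s2: []<>((~s -> p) & s) requires <>((~s -> p) & s) at every successor {s4}.
  <>((~s -> p) & s) fails at s4, so []<>((~s -> p) & s) is false at s2.
    At s4: <>((~s -> p) & s) requires (~s -> p) & s at some successor in {s1, s6}.
      At s1: (~s -> p) & s is false.
      At s6: (~s -> p) & s is false.
    So <>((~s -> p) & s) is false at s4.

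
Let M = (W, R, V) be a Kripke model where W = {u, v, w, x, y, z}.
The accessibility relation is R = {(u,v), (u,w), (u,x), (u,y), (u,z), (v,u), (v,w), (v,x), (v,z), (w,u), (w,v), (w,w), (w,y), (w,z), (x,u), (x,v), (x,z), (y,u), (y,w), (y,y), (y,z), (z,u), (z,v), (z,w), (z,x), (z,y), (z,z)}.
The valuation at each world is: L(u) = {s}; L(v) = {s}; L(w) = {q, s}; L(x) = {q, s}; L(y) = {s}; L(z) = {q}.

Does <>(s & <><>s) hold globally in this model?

Yes

Recall that <>ψ holds at a world iff ψ holds at some accessible world.
Let φ = <>(s & <><>s). Evaluate φ at each world:
  u (successors {v, w, x, y, z}): φ is true.
  v (successors {u, w, x, z}): φ is true.
  w (successors {u, v, w, y, z}): φ is true.
  x (successors {u, v, z}): φ is true.
  y (successors {u, w, y, z}): φ is true.
  z (successors {u, v, w, x, y, z}): φ is true.
For instance, at x:
  At x: <>(s & <><>s) requires s & <><>s at some successor in {u, v, z}.
    s & <><>s holds at u, so <>(s & <><>s) is true at x.
      At u: s is true, <><>s is true, so s & <><>s is true.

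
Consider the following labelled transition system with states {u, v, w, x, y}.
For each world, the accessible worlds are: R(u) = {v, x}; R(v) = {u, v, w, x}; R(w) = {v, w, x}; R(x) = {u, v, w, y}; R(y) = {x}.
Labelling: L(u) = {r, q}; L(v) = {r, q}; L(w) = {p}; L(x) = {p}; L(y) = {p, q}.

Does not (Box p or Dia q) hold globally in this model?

Let φ = not (Box p or Dia q). Evaluate φ at each world:
  u (successors {v, x}): φ is false.
  v (successors {u, v, w, x}): φ is false.
  w (successors {v, w, x}): φ is false.
  x (successors {u, v, w, y}): φ is false.
  y (successors {x}): φ is false.
Detail at u (counterexample):
  At u: Box p or Dia q is true, so not (Box p or Dia q) is false.
    At u: Box p is false, Dia q is true, so Box p or Dia q is true.
      At u: Box p requires p at every successor {v, x}.
        p fails at v, so Box p is false at u.
      At u: Dia q requires q at some successor in {v, x}.
        q holds at v, so Dia q is true at u.

No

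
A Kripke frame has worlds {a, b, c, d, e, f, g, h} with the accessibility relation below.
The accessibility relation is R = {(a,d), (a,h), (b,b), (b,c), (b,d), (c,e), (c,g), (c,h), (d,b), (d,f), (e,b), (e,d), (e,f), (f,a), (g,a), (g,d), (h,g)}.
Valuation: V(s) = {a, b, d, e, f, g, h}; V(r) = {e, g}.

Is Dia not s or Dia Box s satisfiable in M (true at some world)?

Yes

Recall that Box ψ holds at a world iff ψ holds at every accessible world, and Dia ψ holds iff ψ holds at some accessible world.
Let φ = Dia not s or Dia Box s. Evaluate φ at each world:
  a (successors {d, h}): φ is true.
  b (successors {b, c, d}): φ is true.
  c (successors {e, g, h}): φ is true.
  d (successors {b, f}): φ is true.
  e (successors {b, d, f}): φ is true.
  f (successors {a}): φ is true.
  g (successors {a, d}): φ is true.
  h (successors {g}): φ is true.
Detail at a (witness):
  At a: Dia not s is false, Dia Box s is true, so Dia not s or Dia Box s is true.
    At a: Dia not s requires not s at some successor in {d, h}.
      At d: not s is false.
      At h: not s is false.
    So Dia not s is false at a.
    At a: Dia Box s requires Box s at some successor in {d, h}.
      Box s holds at d, so Dia Box s is true at a.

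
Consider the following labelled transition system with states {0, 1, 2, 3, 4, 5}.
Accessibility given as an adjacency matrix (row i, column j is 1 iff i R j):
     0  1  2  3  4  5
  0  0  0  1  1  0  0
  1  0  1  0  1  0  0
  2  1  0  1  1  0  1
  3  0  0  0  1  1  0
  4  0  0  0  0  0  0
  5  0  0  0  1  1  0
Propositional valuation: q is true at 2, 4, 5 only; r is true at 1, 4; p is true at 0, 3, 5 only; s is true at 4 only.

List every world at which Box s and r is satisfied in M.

4

Let φ = Box s and r. Evaluate φ at each world:
  0 (successors {2, 3}): φ is false.
  1 (successors {1, 3}): φ is false.
  2 (successors {0, 2, 3, 5}): φ is false.
  3 (successors {3, 4}): φ is false.
  4 (successors ∅): φ is true.
  5 (successors {3, 4}): φ is false.
For instance, at 1:
  At 1: Box s is false, r is true, so Box s and r is false.
    At 1: Box s requires s at every successor {1, 3}.
      s fails at 1, so Box s is false at 1.
Satisfying worlds: {4}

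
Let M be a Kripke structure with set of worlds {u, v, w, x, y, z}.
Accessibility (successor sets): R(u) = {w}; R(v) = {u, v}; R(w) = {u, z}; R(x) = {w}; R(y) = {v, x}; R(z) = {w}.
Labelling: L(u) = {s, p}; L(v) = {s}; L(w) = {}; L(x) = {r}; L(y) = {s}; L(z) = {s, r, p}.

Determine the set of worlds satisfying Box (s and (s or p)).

v, w

Recall that Box ψ holds at a world iff ψ holds at every accessible world, and Dia ψ holds iff ψ holds at some accessible world.
Let φ = Box (s and (s or p)). Evaluate φ at each world:
  u (successors {w}): φ is false.
  v (successors {u, v}): φ is true.
  w (successors {u, z}): φ is true.
  x (successors {w}): φ is false.
  y (successors {v, x}): φ is false.
  z (successors {w}): φ is false.
For instance, at v:
  At v: Box (s and (s or p)) requires s and (s or p) at every successor {u, v}.
    At u: s and (s or p) is true.
    At v: s and (s or p) is true.
  So Box (s and (s or p)) is true at v.
Satisfying worlds: {v, w}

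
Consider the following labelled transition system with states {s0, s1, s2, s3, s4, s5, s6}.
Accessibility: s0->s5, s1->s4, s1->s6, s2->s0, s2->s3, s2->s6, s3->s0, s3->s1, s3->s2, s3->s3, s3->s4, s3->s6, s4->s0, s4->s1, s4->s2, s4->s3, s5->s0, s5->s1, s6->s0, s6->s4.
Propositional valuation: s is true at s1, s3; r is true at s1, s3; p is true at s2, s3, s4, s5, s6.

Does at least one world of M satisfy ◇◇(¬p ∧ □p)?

Yes

Recall that □ψ holds at a world iff ψ holds at every accessible world, and ◇ψ holds iff ψ holds at some accessible world.
Let φ = ◇◇(¬p ∧ □p). Evaluate φ at each world:
  s0 (successors {s5}): φ is true.
  s1 (successors {s4, s6}): φ is true.
  s2 (successors {s0, s3, s6}): φ is true.
  s3 (successors {s0, s1, s2, s3, s4, s6}): φ is true.
  s4 (successors {s0, s1, s2, s3}): φ is true.
  s5 (successors {s0, s1}): φ is false.
  s6 (successors {s0, s4}): φ is true.
Detail at s0 (witness):
  At s0: ◇◇(¬p ∧ □p) requires ◇(¬p ∧ □p) at some successor in {s5}.
    ◇(¬p ∧ □p) holds at s5, so ◇◇(¬p ∧ □p) is true at s0.
      At s5: ◇(¬p ∧ □p) requires ¬p ∧ □p at some successor in {s0, s1}.
        ¬p ∧ □p holds at s0, so ◇(¬p ∧ □p) is true at s5.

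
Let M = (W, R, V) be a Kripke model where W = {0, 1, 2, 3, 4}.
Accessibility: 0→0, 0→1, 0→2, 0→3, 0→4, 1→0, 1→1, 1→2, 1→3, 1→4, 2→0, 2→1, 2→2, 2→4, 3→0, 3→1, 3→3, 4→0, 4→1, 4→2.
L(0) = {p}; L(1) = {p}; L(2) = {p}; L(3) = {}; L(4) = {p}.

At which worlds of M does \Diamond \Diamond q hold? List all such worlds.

Let φ = \Diamond \Diamond q. Evaluate φ at each world:
  0 (successors {0, 1, 2, 3, 4}): φ is false.
  1 (successors {0, 1, 2, 3, 4}): φ is false.
  2 (successors {0, 1, 2, 4}): φ is false.
  3 (successors {0, 1, 3}): φ is false.
  4 (successors {0, 1, 2}): φ is false.
For instance, at 2:
  At 2: \Diamond \Diamond q requires \Diamond q at some successor in {0, 1, 2, 4}.
    At 0: \Diamond q is false.
    At 1: \Diamond q is false.
    At 2: \Diamond q is false.
    At 4: \Diamond q is false.
  So \Diamond \Diamond q is false at 2.
Satisfying worlds: none.

none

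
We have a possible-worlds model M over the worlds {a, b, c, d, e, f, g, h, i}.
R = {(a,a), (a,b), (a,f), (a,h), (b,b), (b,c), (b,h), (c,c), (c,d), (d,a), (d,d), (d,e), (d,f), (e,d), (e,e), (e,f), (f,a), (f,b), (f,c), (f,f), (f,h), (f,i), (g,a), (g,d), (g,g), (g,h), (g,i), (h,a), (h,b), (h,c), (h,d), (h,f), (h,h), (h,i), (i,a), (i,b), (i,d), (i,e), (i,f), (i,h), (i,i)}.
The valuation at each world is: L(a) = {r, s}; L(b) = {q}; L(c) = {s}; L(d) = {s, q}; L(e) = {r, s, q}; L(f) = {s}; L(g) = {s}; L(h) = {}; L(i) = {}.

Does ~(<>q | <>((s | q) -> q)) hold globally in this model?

Recall that <>ψ holds at a world iff ψ holds at some accessible world.
Let φ = ~(<>q | <>((s | q) -> q)). Evaluate φ at each world:
  a (successors {a, b, f, h}): φ is false.
  b (successors {b, c, h}): φ is false.
  c (successors {c, d}): φ is false.
  d (successors {a, d, e, f}): φ is false.
  e (successors {d, e, f}): φ is false.
  f (successors {a, b, c, f, h, i}): φ is false.
  g (successors {a, d, g, h, i}): φ is false.
  h (successors {a, b, c, d, f, h, i}): φ is false.
  i (successors {a, b, d, e, f, h, i}): φ is false.
Detail at a (counterexample):
  At a: <>q | <>((s | q) -> q) is true, so ~(<>q | <>((s | q) -> q)) is false.
    At a: <>q is true, <>((s | q) -> q) is true, so <>q | <>((s | q) -> q) is true.
      At a: <>q requires q at some successor in {a, b, f, h}.
        q holds at b, so <>q is true at a.
      At a: <>((s | q) -> q) requires (s | q) -> q at some successor in {a, b, f, h}.
        (s | q) -> q holds at b, so <>((s | q) -> q) is true at a.

No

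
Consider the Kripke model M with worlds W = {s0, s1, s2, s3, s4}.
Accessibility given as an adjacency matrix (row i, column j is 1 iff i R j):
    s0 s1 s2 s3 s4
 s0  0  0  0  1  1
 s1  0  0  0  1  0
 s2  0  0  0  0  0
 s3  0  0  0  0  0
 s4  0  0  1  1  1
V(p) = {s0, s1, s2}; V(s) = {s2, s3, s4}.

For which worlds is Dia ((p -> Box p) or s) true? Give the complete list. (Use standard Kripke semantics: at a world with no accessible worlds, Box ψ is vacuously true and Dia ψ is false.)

Let φ = Dia ((p -> Box p) or s). Evaluate φ at each world:
  s0 (successors {s3, s4}): φ is true.
  s1 (successors {s3}): φ is true.
  s2 (successors ∅): φ is false.
  s3 (successors ∅): φ is false.
  s4 (successors {s2, s3, s4}): φ is true.
For instance, at s0:
  At s0: Dia ((p -> Box p) or s) requires (p -> Box p) or s at some successor in {s3, s4}.
    (p -> Box p) or s holds at s3, so Dia ((p -> Box p) or s) is true at s0.
      At s3: p -> Box p is true, s is true, so (p -> Box p) or s is true.
Satisfying worlds: {s0, s1, s4}

s0, s1, s4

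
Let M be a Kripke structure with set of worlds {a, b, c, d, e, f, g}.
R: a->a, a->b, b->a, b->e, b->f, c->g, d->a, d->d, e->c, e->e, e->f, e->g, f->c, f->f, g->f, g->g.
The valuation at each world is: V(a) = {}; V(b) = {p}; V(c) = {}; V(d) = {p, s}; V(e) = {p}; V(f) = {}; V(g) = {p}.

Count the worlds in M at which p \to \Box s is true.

Recall that \Box ψ holds at a world iff ψ holds at every accessible world, and \Diamond ψ holds iff ψ holds at some accessible world.
Let φ = p \to \Box s. Evaluate φ at each world:
  a (successors {a, b}): φ is true.
  b (successors {a, e, f}): φ is false.
  c (successors {g}): φ is true.
  d (successors {a, d}): φ is false.
  e (successors {c, e, f, g}): φ is false.
  f (successors {c, f}): φ is true.
  g (successors {f, g}): φ is false.
For instance, at b:
  At b: p is true, \Box s is false, so p \to \Box s is false.
    At b: \Box s requires s at every successor {a, e, f}.
      s fails at a, so \Box s is false at b.
Satisfying worlds: {a, c, f}

3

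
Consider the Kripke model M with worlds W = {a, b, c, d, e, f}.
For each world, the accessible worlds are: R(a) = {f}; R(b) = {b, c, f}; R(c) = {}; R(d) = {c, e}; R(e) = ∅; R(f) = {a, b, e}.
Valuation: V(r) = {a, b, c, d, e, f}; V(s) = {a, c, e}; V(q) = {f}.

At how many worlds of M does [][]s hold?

3

Recall that []ψ holds at a world iff ψ holds at every accessible world, and <>ψ holds iff ψ holds at some accessible world.
Let φ = [][]s. Evaluate φ at each world:
  a (successors {f}): φ is false.
  b (successors {b, c, f}): φ is false.
  c (successors ∅): φ is true.
  d (successors {c, e}): φ is true.
  e (successors ∅): φ is true.
  f (successors {a, b, e}): φ is false.
For instance, at b:
  At b: [][]s requires []s at every successor {b, c, f}.
    []s fails at b, so [][]s is false at b.
      At b: []s requires s at every successor {b, c, f}.
        s fails at b, so []s is false at b.
Satisfying worlds: {c, d, e}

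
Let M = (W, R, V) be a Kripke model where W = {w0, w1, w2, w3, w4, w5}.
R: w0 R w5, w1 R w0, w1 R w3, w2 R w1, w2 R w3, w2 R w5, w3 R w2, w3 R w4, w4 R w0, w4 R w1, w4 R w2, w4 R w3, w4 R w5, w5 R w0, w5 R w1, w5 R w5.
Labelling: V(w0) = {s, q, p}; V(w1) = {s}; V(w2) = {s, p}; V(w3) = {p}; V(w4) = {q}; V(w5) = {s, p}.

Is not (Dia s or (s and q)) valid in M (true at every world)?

Let φ = not (Dia s or (s and q)). Evaluate φ at each world:
  w0 (successors {w5}): φ is false.
  w1 (successors {w0, w3}): φ is false.
  w2 (successors {w1, w3, w5}): φ is false.
  w3 (successors {w2, w4}): φ is false.
  w4 (successors {w0, w1, w2, w3, w5}): φ is false.
  w5 (successors {w0, w1, w5}): φ is false.
Detail at w0 (counterexample):
  At w0: Dia s or (s and q) is true, so not (Dia s or (s and q)) is false.
    At w0: Dia s is true, s and q is true, so Dia s or (s and q) is true.
      At w0: Dia s requires s at some successor in {w5}.
        s holds at w5, so Dia s is true at w0.

No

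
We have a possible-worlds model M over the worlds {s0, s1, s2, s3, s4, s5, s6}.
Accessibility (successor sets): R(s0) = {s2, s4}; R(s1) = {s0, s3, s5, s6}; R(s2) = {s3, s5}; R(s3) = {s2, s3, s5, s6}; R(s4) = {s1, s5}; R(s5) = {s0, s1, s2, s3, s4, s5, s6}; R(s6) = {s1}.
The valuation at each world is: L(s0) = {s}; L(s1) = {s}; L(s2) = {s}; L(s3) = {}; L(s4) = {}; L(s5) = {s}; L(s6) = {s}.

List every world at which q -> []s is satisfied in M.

s0, s1, s2, s3, s4, s5, s6

Let φ = q -> []s. Evaluate φ at each world:
  s0 (successors {s2, s4}): φ is true.
  s1 (successors {s0, s3, s5, s6}): φ is true.
  s2 (successors {s3, s5}): φ is true.
  s3 (successors {s2, s3, s5, s6}): φ is true.
  s4 (successors {s1, s5}): φ is true.
  s5 (successors {s0, s1, s2, s3, s4, s5, s6}): φ is true.
  s6 (successors {s1}): φ is true.
For instance, at s4:
  At s4: q is false, []s is true, so q -> []s is true.
    At s4: []s requires s at every successor {s1, s5}.
      At s1: s is true.
      At s5: s is true.
    So []s is true at s4.
Satisfying worlds: {s0, s1, s2, s3, s4, s5, s6}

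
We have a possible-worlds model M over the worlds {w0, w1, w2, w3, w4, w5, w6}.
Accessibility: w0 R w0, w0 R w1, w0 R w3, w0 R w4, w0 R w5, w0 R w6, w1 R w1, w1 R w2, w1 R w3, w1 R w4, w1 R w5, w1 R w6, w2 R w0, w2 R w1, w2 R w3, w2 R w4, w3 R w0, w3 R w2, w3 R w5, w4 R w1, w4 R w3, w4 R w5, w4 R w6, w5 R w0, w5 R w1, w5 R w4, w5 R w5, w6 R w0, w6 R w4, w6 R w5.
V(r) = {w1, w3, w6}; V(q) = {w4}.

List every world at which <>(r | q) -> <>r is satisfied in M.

w0, w1, w2, w3, w4, w5

Let φ = <>(r | q) -> <>r. Evaluate φ at each world:
  w0 (successors {w0, w1, w3, w4, w5, w6}): φ is true.
  w1 (successors {w1, w2, w3, w4, w5, w6}): φ is true.
  w2 (successors {w0, w1, w3, w4}): φ is true.
  w3 (successors {w0, w2, w5}): φ is true.
  w4 (successors {w1, w3, w5, w6}): φ is true.
  w5 (successors {w0, w1, w4, w5}): φ is true.
  w6 (successors {w0, w4, w5}): φ is false.
For instance, at w6:
  At w6: <>(r | q) is true, <>r is false, so <>(r | q) -> <>r is false.
    At w6: <>(r | q) requires r | q at some successor in {w0, w4, w5}.
      r | q holds at w4, so <>(r | q) is true at w6.
    At w6: <>r requires r at some successor in {w0, w4, w5}.
      At w0: r is false.
      At w4: r is false.
      At w5: r is false.
    So <>r is false at w6.
Satisfying worlds: {w0, w1, w2, w3, w4, w5}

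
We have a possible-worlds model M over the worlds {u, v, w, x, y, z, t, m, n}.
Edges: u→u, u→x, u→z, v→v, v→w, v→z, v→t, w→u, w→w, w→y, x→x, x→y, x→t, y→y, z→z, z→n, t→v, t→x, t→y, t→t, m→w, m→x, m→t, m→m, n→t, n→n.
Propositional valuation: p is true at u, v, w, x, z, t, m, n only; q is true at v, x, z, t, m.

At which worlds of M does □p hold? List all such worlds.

Recall that □ψ holds at a world iff ψ holds at every accessible world, and ◇ψ holds iff ψ holds at some accessible world.
Let φ = □p. Evaluate φ at each world:
  u (successors {u, x, z}): φ is true.
  v (successors {v, w, z, t}): φ is true.
  w (successors {u, w, y}): φ is false.
  x (successors {x, y, t}): φ is false.
  y (successors {y}): φ is false.
  z (successors {z, n}): φ is true.
  t (successors {v, x, y, t}): φ is false.
  m (successors {w, x, t, m}): φ is true.
  n (successors {t, n}): φ is true.
For instance, at n:
  At n: □p requires p at every successor {t, n}.
    At t: p is true.
    At n: p is true.
  So □p is true at n.
Satisfying worlds: {u, v, z, m, n}

u, v, z, m, n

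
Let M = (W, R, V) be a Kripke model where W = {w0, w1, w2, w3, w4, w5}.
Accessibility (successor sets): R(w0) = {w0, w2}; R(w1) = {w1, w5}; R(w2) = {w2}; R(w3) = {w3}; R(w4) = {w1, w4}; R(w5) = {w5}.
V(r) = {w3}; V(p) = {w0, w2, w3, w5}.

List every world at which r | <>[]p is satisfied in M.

Let φ = r | <>[]p. Evaluate φ at each world:
  w0 (successors {w0, w2}): φ is true.
  w1 (successors {w1, w5}): φ is true.
  w2 (successors {w2}): φ is true.
  w3 (successors {w3}): φ is true.
  w4 (successors {w1, w4}): φ is false.
  w5 (successors {w5}): φ is true.
For instance, at w2:
  At w2: r is false, <>[]p is true, so r | <>[]p is true.
    At w2: <>[]p requires []p at some successor in {w2}.
      []p holds at w2, so <>[]p is true at w2.
Satisfying worlds: {w0, w1, w2, w3, w5}

w0, w1, w2, w3, w5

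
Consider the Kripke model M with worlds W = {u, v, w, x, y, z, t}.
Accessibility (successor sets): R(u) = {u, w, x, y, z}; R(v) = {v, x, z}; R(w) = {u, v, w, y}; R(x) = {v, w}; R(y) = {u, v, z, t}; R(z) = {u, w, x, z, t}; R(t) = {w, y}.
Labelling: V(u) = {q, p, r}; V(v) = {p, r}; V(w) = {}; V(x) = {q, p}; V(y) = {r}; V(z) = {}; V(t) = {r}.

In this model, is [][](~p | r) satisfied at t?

Recall that []ψ holds at a world iff ψ holds at every accessible world, and <>ψ holds iff ψ holds at some accessible world.
At t: [][](~p | r) requires [](~p | r) at every successor {w, y}.
    At w: [](~p | r) requires ~p | r at every successor {u, v, w, y}.
      At u: ~p | r is true.
      At v: ~p | r is true.
      At w: ~p | r is true.
      At y: ~p | r is true.
    So [](~p | r) is true at w.
    At y: [](~p | r) requires ~p | r at every successor {u, v, z, t}.
      At u: ~p | r is true.
      At v: ~p | r is true.
      At z: ~p | r is true.
      At t: ~p | r is true.
    So [](~p | r) is true at y.
So [][](~p | r) is true at t.

Yes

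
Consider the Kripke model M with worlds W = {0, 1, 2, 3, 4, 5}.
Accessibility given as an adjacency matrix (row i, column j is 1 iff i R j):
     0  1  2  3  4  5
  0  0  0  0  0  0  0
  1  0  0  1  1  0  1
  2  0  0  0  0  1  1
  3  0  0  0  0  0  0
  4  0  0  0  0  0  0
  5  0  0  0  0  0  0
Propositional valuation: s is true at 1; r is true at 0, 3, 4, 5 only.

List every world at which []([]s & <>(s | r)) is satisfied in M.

0, 3, 4, 5

Let φ = []([]s & <>(s | r)). Evaluate φ at each world:
  0 (successors ∅): φ is true.
  1 (successors {2, 3, 5}): φ is false.
  2 (successors {4, 5}): φ is false.
  3 (successors ∅): φ is true.
  4 (successors ∅): φ is true.
  5 (successors ∅): φ is true.
For instance, at 2:
  At 2: []([]s & <>(s | r)) requires []s & <>(s | r) at every successor {4, 5}.
    []s & <>(s | r) fails at 4, so []([]s & <>(s | r)) is false at 2.
      At 4: []s is true, <>(s | r) is false, so []s & <>(s | r) is false.
Satisfying worlds: {0, 3, 4, 5}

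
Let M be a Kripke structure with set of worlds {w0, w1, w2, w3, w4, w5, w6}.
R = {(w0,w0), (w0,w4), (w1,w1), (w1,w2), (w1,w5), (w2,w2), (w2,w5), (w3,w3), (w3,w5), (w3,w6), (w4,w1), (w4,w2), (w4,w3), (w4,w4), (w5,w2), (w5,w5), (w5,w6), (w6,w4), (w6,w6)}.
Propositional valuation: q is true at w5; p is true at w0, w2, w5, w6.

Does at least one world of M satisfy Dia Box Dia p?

Yes

Recall that Box ψ holds at a world iff ψ holds at every accessible world, and Dia ψ holds iff ψ holds at some accessible world.
Let φ = Dia Box Dia p. Evaluate φ at each world:
  w0 (successors {w0, w4}): φ is true.
  w1 (successors {w1, w2, w5}): φ is true.
  w2 (successors {w2, w5}): φ is true.
  w3 (successors {w3, w5, w6}): φ is true.
  w4 (successors {w1, w2, w3, w4}): φ is true.
  w5 (successors {w2, w5, w6}): φ is true.
  w6 (successors {w4, w6}): φ is true.
Detail at w0 (witness):
  At w0: Dia Box Dia p requires Box Dia p at some successor in {w0, w4}.
    Box Dia p holds at w0, so Dia Box Dia p is true at w0.
      At w0: Box Dia p requires Dia p at every successor {w0, w4}.
        At w0: Dia p is true.
        At w4: Dia p is true.
      So Box Dia p is true at w0.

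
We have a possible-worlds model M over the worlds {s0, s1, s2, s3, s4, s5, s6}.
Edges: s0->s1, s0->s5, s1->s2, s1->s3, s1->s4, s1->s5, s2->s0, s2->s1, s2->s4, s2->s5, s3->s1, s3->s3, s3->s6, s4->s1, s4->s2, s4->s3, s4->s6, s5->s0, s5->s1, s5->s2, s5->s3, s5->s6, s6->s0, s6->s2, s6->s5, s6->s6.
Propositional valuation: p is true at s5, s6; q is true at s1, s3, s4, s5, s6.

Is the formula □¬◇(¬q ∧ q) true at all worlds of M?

Yes

Let φ = □¬◇(¬q ∧ q). Evaluate φ at each world:
  s0 (successors {s1, s5}): φ is true.
  s1 (successors {s2, s3, s4, s5}): φ is true.
  s2 (successors {s0, s1, s4, s5}): φ is true.
  s3 (successors {s1, s3, s6}): φ is true.
  s4 (successors {s1, s2, s3, s6}): φ is true.
  s5 (successors {s0, s1, s2, s3, s6}): φ is true.
  s6 (successors {s0, s2, s5, s6}): φ is true.
For instance, at s0:
  At s0: □¬◇(¬q ∧ q) requires ¬◇(¬q ∧ q) at every successor {s1, s5}.
      At s1: ◇(¬q ∧ q) is false, so ¬◇(¬q ∧ q) is true.
      At s5: ◇(¬q ∧ q) is false, so ¬◇(¬q ∧ q) is true.
  So □¬◇(¬q ∧ q) is true at s0.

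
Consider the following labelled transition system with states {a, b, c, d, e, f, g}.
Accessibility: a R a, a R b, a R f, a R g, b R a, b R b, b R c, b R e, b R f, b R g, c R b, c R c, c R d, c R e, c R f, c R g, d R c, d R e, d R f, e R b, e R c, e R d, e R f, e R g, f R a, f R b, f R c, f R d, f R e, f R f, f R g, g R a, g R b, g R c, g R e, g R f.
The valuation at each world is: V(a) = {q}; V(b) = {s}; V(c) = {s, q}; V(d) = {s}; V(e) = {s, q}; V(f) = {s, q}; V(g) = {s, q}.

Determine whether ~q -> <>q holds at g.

Yes

At g: ~q is false, <>q is true, so ~q -> <>q is true.
  At g: <>q requires q at some successor in {a, b, c, e, f}.
    q holds at a, so <>q is true at g.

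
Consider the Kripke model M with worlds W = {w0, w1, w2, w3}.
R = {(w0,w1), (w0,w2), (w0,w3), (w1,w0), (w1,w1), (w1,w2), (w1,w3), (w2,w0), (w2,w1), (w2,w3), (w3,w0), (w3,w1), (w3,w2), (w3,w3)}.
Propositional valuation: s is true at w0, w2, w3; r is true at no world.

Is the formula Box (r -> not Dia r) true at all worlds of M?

Let φ = Box (r -> not Dia r). Evaluate φ at each world:
  w0 (successors {w1, w2, w3}): φ is true.
  w1 (successors {w0, w1, w2, w3}): φ is true.
  w2 (successors {w0, w1, w3}): φ is true.
  w3 (successors {w0, w1, w2, w3}): φ is true.
For instance, at w0:
  At w0: Box (r -> not Dia r) requires r -> not Dia r at every successor {w1, w2, w3}.
      At w1: r is false, not Dia r is true, so r -> not Dia r is true.
      At w2: r is false, not Dia r is true, so r -> not Dia r is true.
      At w3: r is false, not Dia r is true, so r -> not Dia r is true.
  So Box (r -> not Dia r) is true at w0.

Yes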